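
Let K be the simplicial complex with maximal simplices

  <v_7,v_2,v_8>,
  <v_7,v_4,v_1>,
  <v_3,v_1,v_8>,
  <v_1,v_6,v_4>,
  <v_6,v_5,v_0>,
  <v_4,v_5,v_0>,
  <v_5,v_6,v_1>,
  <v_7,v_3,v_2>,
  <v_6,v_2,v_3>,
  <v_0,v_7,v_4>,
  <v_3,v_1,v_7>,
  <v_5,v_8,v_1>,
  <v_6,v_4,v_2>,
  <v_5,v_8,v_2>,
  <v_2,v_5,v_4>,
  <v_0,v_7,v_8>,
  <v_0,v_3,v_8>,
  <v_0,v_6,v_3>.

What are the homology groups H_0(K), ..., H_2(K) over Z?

Fix the vertex order v_0 < v_1 < v_2 < v_3 < v_4 < v_5 < v_6 < v_7 < v_8 and write every simplex with vertices in increasing order. Then dim K = 2 and the simplices of K are:

  0-simplices (9): [v_0], [v_1], [v_2], [v_3], [v_4], [v_5], [v_6], [v_7], [v_8]
  1-simplices (27): (27 of them)
  2-simplices (18): (18 of them)

Hence C_0 ≅ Z^9, C_1 ≅ Z^27, C_2 ≅ Z^18.

∂_1: C_1 → C_0 is given by ∂[p,q] = [q] − [p].
The 9×27 boundary matrix has rank 8 and Smith normal form diag(1,1,1,1,1,1,1,1).

Boundary ∂_2: C_2 → C_1 acts by ∂[p,q,r] = [q,r] − [p,r] + [p,q]. For instance
  ∂[v_2,v_7,v_8] = [v_7,v_8] − [v_2,v_8] + [v_2,v_7],
  ∂[v_1,v_3,v_8] = [v_3,v_8] − [v_1,v_8] + [v_1,v_3].
The resulting 27×18 matrix has rank 18, and its Smith normal form has invariant factors (1,1,1,1,1,1,1,1,1,1,1,1,1,1,1,1,1,2).

From H_k ≅ ker(∂_k) / im(∂_{k+1}) we obtain:

  H_0: rank C_0 − rank ∂_1 = 9 − 8 = 1, and the invariant factors of ∂_1 are all 1, so H_0 = Z.
  H_1: rank ker ∂_1 − rank ∂_2 = (27 − 8) − 18 = 1, and ∂_2 has invariant factor 2 > 1, so H_1 = Z × Z/2.
  H_2: rank ker ∂_2 − rank ∂_3 = (18 − 18) − 0 = 0, and there is no ∂_3, so H_2 = 0.

H_0 ≅ Z,  H_1 ≅ Z × Z/2,  H_2 = 0.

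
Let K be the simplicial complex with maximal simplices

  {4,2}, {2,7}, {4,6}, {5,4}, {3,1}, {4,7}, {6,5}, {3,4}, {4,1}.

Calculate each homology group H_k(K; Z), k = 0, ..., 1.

Fix the vertex order 1 < 2 < 3 < 4 < 5 < 6 < 7 and write every simplex with vertices in increasing order. Then dim K = 1 and the simplices of K are:

  0-simplices (7): [1], [2], [3], [4], [5], [6], [7]
  1-simplices (9): [1,3], [1,4], [2,4], [2,7], [3,4], [4,5], [4,6], [4,7], [5,6]

so the chain groups are C_0 ≅ Z^7, C_1 ≅ Z^9.

∂_1: C_1 → C_0 sends each edge [p,q] (with p < q) to q − p.
This gives a 7×9 integer matrix of rank 6; reducing to Smith normal form yields diagonal entries (1,1,1,1,1,1).

Reading off H_k = ker ∂_k / im ∂_{k+1}:

  H_0: rank C_0 − rank ∂_1 = 7 − 6 = 1, and the invariant factors of ∂_1 are all 1, so H_0 = Z.
  H_1: rank ker ∂_1 − rank ∂_2 = (9 − 6) − 0 = 3, and there is no ∂_2, so H_1 = Z^3.

H_0 ≅ Z,  H_1 ≅ Z^3.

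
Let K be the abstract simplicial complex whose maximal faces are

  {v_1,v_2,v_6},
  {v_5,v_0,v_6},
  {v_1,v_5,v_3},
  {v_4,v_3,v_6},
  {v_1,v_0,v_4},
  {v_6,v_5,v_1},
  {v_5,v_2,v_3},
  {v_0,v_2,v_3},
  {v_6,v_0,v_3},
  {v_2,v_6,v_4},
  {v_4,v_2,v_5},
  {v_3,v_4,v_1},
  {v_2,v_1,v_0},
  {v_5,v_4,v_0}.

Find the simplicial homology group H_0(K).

H_0 = Z.

Take the total order v_0 < v_1 < v_2 < v_3 < v_4 < v_5 < v_6 on the vertex set. Then K (dimension 2) consists of the simplices:

  0-simplices (7): [v_0], [v_1], [v_2], [v_3], [v_4], [v_5], [v_6]
  1-simplices (21): (21 of them)
  2-simplices (14): (14 of them)

so the chain groups are C_0 ≅ Z^7, C_1 ≅ Z^21, C_2 ≅ Z^14.

∂_1: C_1 → C_0 maps an edge to its endpoints' difference, ∂[p,q] = q − p.
The 7×21 boundary matrix has rank 6 and Smith normal form diag(1,1,1,1,1,1).

∂_2: C_2 → C_1 sends each 2-simplex [p,q,r] to [q,r] − [p,r] + [p,q]. For instance
  ∂[v_0,v_3,v_6] = [v_3,v_6] − [v_0,v_6] + [v_0,v_3],
  ∂[v_0,v_1,v_2] = [v_1,v_2] − [v_0,v_2] + [v_0,v_1].
The resulting 21×14 matrix has rank 13, and its Smith normal form has invariant factors (1,1,1,1,1,1,1,1,1,1,1,1,1).

Now H_k = ker ∂_k / im ∂_{k+1}, so:

  H_0: rank C_0 − rank ∂_1 = 7 − 6 = 1, and the invariant factors of ∂_1 are all 1, so H_0 ≅ Z.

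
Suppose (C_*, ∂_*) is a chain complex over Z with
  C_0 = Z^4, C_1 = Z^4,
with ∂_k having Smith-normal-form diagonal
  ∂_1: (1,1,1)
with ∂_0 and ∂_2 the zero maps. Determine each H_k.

H_0 ≅ Z,  H_1 ≅ Z.

H_0: b_0 = 4 − 0 − 3 = 1; torsion from ∂_1 factors > 1: none. So H_0 ≅ Z.
H_1: b_1 = 4 − 3 − 0 = 1; torsion from ∂_2 factors > 1: none. So H_1 ≅ Z.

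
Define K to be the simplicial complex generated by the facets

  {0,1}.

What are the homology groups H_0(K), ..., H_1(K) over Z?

Take the total order 0 < 1 on the vertex set. Then K (dimension 1) consists of the simplices:

  0-simplices (2): [0], [1]
  1-simplices (1): [0,1]

Hence C_0 ≅ Z^2, C_1 ≅ Z^1.

Boundary ∂_1: C_1 → C_0 maps an edge to its endpoints' difference, ∂[p,q] = q − p.
The resulting 2×1 matrix has rank 1, and its Smith normal form has invariant factors (1).

From H_k ≅ ker(∂_k) / im(∂_{k+1}) we obtain:

  H_0: rank C_0 − rank ∂_1 = 2 − 1 = 1, and the invariant factors of ∂_1 are all 1, so H_0 = Z.
  H_1: rank ker ∂_1 − rank ∂_2 = (1 − 1) − 0 = 0, and there is no ∂_2, so H_1 = 0.

(K is a triangulation of the 1-simplex.)

H_0 ≅ Z,  H_1 = 0.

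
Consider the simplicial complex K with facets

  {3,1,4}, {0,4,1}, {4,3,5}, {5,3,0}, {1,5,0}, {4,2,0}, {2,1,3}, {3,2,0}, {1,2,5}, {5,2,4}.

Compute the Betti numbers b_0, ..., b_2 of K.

b_0 = 1, b_1 = 0, b_2 = 0.

We work with the vertex ordering 0 < 1 < 2 < 3 < 4 < 5. The simplices of K, each written with vertices in increasing order, are:

  0-simplices (6): [0], [1], [2], [3], [4], [5]
  1-simplices (15): [0,1], [0,2], [0,3], [0,4], [0,5], [1,2], [1,3], [1,4], [1,5], [2,3], [2,4], [2,5], [3,4], [3,5], [4,5]
  2-simplices (10): [0,1,4], [0,1,5], [0,2,3], [0,2,4], [0,3,5], [1,2,3], [1,2,5], [1,3,4], [2,4,5], [3,4,5]

Hence C_0 ≅ Z^6, C_1 ≅ Z^15, C_2 ≅ Z^10.

The boundary map ∂_1: C_1 → C_0 is given by ∂[p,q] = [q] − [p].
The 6×15 boundary matrix has rank 5 and Smith normal form diag(1,1,1,1,1).

∂_2: C_2 → C_1 sends each 2-simplex [p,q,r] to [q,r] − [p,r] + [p,q]. For instance
  ∂[1,2,5] = [2,5] − [1,5] + [1,2],
  ∂[0,2,4] = [2,4] − [0,4] + [0,2].
This gives a 15×10 integer matrix of rank 10; reducing to Smith normal form yields diagonal entries (1,1,1,1,1,1,1,1,1,2).

Reading off H_k = ker ∂_k / im ∂_{k+1}:

  H_0: rank C_0 − rank ∂_1 = 6 − 5 = 1, and the invariant factors of ∂_1 are all 1, so H_0 = Z.
  H_1: rank ker ∂_1 − rank ∂_2 = (15 − 5) − 10 = 0, and ∂_2 has invariant factor 2 > 1, so H_1 = Z/2Z.
  H_2: rank ker ∂_2 − rank ∂_3 = (10 − 10) − 0 = 0, and there is no ∂_3, so H_2 = 0.

Hence the Betti numbers are b_0 = 1, b_1 = 0, b_2 = 0.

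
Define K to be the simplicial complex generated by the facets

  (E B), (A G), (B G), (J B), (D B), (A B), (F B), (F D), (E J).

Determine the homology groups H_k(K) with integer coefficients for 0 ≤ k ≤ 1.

K has 7 vertices, 9 edges.
rank ∂_0 = 0, rank ∂_1 = 6 ⇒ b_0 = 7 − 0 − 6 = 1; all invariant factors of ∂_1 are 1 so no torsion. So H_0 ≅ Z.
rank ∂_1 = 6, rank ∂_2 = 0 ⇒ b_1 = 9 − 6 − 0 = 3. So H_1 ≅ Z^3.

H_0 = Z,  H_1 = Z^3.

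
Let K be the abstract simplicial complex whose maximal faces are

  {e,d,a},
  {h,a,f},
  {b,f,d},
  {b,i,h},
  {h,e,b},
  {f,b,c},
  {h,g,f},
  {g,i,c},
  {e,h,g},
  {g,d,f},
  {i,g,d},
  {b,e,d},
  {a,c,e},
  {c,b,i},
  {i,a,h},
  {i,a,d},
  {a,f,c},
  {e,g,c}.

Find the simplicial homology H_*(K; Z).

We work with the vertex ordering a < b < c < d < e < f < g < h < i. The simplices of K, each written with vertices in increasing order, are:

  0-simplices (9): a, b, c, d, e, f, g, h, i
  1-simplices (27): ac, ad, ae, af, ah, ai, bc, bd, be, bf, bh, bi, ce, cf, cg, ci, de, df, dg, di, eg, eh, fg, fh, gh, gi, hi
  2-simplices (18): ace, acf, ade, adi, afh, ahi, bcf, bci, bde, bdf, beh, bhi, ceg, cgi, dfg, dgi, egh, fgh

Hence C_0 ≅ Z^9, C_1 ≅ Z^27, C_2 ≅ Z^18.

The boundary map ∂_1: C_1 → C_0 is given by ∂[p,q] = [q] − [p]. For instance
  ∂be = e − b.
The resulting 9×27 matrix has rank 8, and its Smith normal form has invariant factors (1,1,1,1,1,1,1,1).

Boundary ∂_2: C_2 → C_1 acts by ∂[p,q,r] = [q,r] − [p,r] + [p,q]. For instance
  ∂dgi = gi − di + dg,
  ∂ade = de − ae + ad.
The 27×18 boundary matrix has rank 17 and Smith normal form diag(1,1,1,1,1,1,1,1,1,1,1,1,1,1,1,1,1).

From H_k ≅ ker(∂_k) / im(∂_{k+1}) we obtain:

  H_0: rank C_0 − rank ∂_1 = 9 − 8 = 1, and the invariant factors of ∂_1 are all 1, so H_0 ≅ Z.
  H_1: rank ker ∂_1 − rank ∂_2 = (27 − 8) − 17 = 2, and the invariant factors of ∂_2 are all 1, so H_1 ≅ Z^2.
  H_2: rank ker ∂_2 − rank ∂_3 = (18 − 17) − 0 = 1, and there is no ∂_3, so H_2 ≅ Z.

H_0 ≅ Z,  H_1 ≅ Z^2,  H_2 ≅ Z.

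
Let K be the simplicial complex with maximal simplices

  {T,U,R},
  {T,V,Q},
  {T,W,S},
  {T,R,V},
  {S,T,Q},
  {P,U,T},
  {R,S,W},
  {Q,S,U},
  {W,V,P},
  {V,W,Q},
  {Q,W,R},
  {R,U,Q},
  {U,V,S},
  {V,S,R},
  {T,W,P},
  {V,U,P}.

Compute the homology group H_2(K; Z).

We work with the vertex ordering P < Q < R < S < T < U < V < W. The simplices of K, each written with vertices in increasing order, are:

  0-simplices (8): P, Q, R, S, T, U, V, W
  1-simplices (24): PT, PU, PV, PW, QR, QS, QT, QU, QV, QW, RS, RT, RU, RV, RW, ST, SU, SV, SW, TU, TV, TW, UV, VW
  2-simplices (16): PTU, PTW, PUV, PVW, QRU, QRW, QST, QSU, QTV, QVW, RSV, RSW, RTU, RTV, STW, SUV

giving chain groups C_0 ≅ Z^8, C_1 ≅ Z^24, C_2 ≅ Z^16.

Boundary ∂_1: C_1 → C_0 is given by ∂[p,q] = [q] − [p]. For instance
  ∂QR = R − Q.
This gives a 8×24 integer matrix of rank 7; reducing to Smith normal form yields diagonal entries (1,1,1,1,1,1,1).

∂_2: C_2 → C_1 acts by ∂[p,q,r] = [q,r] − [p,r] + [p,q]. For instance
  ∂PUV = UV − PV + PU,
  ∂QST = ST − QT + QS.
The resulting 24×16 matrix has rank 15, and its Smith normal form has invariant factors (1,1,1,1,1,1,1,1,1,1,1,1,1,1,1).

From H_k ≅ ker(∂_k) / im(∂_{k+1}) we obtain:

  H_2: rank ker ∂_2 − rank ∂_3 = (16 − 15) − 0 = 1, and there is no ∂_3, so H_2 ≅ Z.

(K is a triangulation of the torus T^2.)

H_2 = Z.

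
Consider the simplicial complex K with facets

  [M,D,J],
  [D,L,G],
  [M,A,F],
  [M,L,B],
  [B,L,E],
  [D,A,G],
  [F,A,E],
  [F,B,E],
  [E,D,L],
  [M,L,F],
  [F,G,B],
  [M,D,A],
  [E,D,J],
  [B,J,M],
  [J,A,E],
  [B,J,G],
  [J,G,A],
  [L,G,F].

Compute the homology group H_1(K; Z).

Order the vertices as A < B < D < E < F < G < J < L < M. Listing each simplex with vertices in this order, K has dimension 2 with simplices:

  0-simplices (9): A, B, D, E, F, G, J, L, M
  1-simplices (27): AD, AE, AF, AG, AJ, AM, BE, BF, BG, BJ, BL, BM, DE, DG, DJ, DL, DM, EF, EJ, EL, FG, FL, FM, GJ, GL, JM, LM
  2-simplices (18): ADG, ADM, AEF, AEJ, AFM, AGJ, BEF, BEL, BFG, BGJ, BJM, BLM, DEJ, DEL, DGL, DJM, FGL, FLM

giving chain groups C_0 ≅ Z^9, C_1 ≅ Z^27, C_2 ≅ Z^18.

∂_1: C_1 → C_0 maps an edge to its endpoints' difference, ∂[p,q] = q − p. For instance
  ∂AM = M − A.
The 9×27 boundary matrix has rank 8 and Smith normal form diag(1,1,1,1,1,1,1,1).

The boundary map ∂_2: C_2 → C_1 sends each 2-simplex [p,q,r] to [q,r] − [p,r] + [p,q]. For instance
  ∂BLM = LM − BM + BL,
  ∂FGL = GL − FL + FG.
This gives a 27×18 integer matrix of rank 18; reducing to Smith normal form yields diagonal entries (1,1,1,1,1,1,1,1,1,1,1,1,1,1,1,1,1,2).

Now H_k = ker ∂_k / im ∂_{k+1}, so:

  H_1: rank ker ∂_1 − rank ∂_2 = (27 − 8) − 18 = 1, and ∂_2 has invariant factor 2 > 1, so H_1 = Z ⊕ Z/2Z.

(K is a triangulation of the Klein bottle.)

H_1 = Z ⊕ Z/2Z.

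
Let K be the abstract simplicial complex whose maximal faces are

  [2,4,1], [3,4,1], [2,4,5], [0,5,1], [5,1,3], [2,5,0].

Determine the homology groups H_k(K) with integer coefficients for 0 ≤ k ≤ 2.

Fix the vertex order 0 < 1 < 2 < 3 < 4 < 5 and write every simplex with vertices in increasing order. Then dim K = 2 and the simplices of K are:

  0-simplices (6): [0], [1], [2], [3], [4], [5]
  1-simplices (12): [0,1], [0,2], [0,5], [1,2], [1,3], [1,4], [1,5], [2,4], [2,5], [3,4], [3,5], [4,5]
  2-simplices (6): [0,1,5], [0,2,5], [1,2,4], [1,3,4], [1,3,5], [2,4,5]

Hence C_0 ≅ Z^6, C_1 ≅ Z^12, C_2 ≅ Z^6.

∂_1: C_1 → C_0 is given by ∂[p,q] = [q] − [p]. For instance
  ∂[1,5] = [5] − [1].
As a 6×12 matrix over Z this has rank 5, with invariant factors (1,1,1,1,1).

The boundary map ∂_2: C_2 → C_1 sends each 2-simplex [p,q,r] to [q,r] − [p,r] + [p,q]. For instance
  ∂[0,2,5] = [2,5] − [0,5] + [0,2],
  ∂[1,2,4] = [2,4] − [1,4] + [1,2].
The 12×6 boundary matrix has rank 6 and Smith normal form diag(1,1,1,1,1,1).

From H_k ≅ ker(∂_k) / im(∂_{k+1}) we obtain:

  H_0: rank C_0 − rank ∂_1 = 6 − 5 = 1, and the invariant factors of ∂_1 are all 1, so H_0 = Z.
  H_1: rank ker ∂_1 − rank ∂_2 = (12 − 5) − 6 = 1, and the invariant factors of ∂_2 are all 1, so H_1 = Z.
  H_2: rank ker ∂_2 − rank ∂_3 = (6 − 6) − 0 = 0, and there is no ∂_3, so H_2 = 0.

As a check, the Euler characteristic is 6 − 12 + 6 = 0, which agrees with 1 − 1 + 0 = 0.
(K is a triangulation of the cylinder S^1 x I.)

H_0 ≅ Z,  H_1 ≅ Z,  H_2 = 0.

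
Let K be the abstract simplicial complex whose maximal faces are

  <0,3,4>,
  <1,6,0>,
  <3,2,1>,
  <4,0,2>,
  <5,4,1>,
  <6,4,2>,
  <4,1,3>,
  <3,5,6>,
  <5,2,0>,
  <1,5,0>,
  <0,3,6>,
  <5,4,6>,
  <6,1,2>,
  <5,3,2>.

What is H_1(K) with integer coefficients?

H_1 = Z^2.

Take the total order 0 < 1 < 2 < 3 < 4 < 5 < 6 on the vertex set. Then K (dimension 2) consists of the simplices:

  0-simplices (7): [0], [1], [2], [3], [4], [5], [6]
  1-simplices (21): [0,1], [0,2], [0,3], [0,4], [0,5], [0,6], [1,2], [1,3], [1,4], [1,5], [1,6], [2,3], [2,4], [2,5], [2,6], [3,4], [3,5], [3,6], [4,5], [4,6], [5,6]
  2-simplices (14): [0,1,5], [0,1,6], [0,2,4], [0,2,5], [0,3,4], [0,3,6], [1,2,3], [1,2,6], [1,3,4], [1,4,5], [2,3,5], [2,4,6], [3,5,6], [4,5,6]

Hence C_0 ≅ Z^7, C_1 ≅ Z^21, C_2 ≅ Z^14.

Boundary ∂_1: C_1 → C_0 is given by ∂[p,q] = [q] − [p]. For instance
  ∂[0,3] = [3] − [0].
The 7×21 boundary matrix has rank 6 and Smith normal form diag(1,1,1,1,1,1).

Boundary ∂_2: C_2 → C_1 maps a triangle to the signed sum of its edges. For instance
  ∂[1,4,5] = [4,5] − [1,5] + [1,4],
  ∂[0,3,4] = [3,4] − [0,4] + [0,3].
The resulting 21×14 matrix has rank 13, and its Smith normal form has invariant factors (1,1,1,1,1,1,1,1,1,1,1,1,1).

Reading off H_k = ker ∂_k / im ∂_{k+1}:

  H_1: rank ker ∂_1 − rank ∂_2 = (21 − 6) − 13 = 2, and the invariant factors of ∂_2 are all 1, so H_1 ≅ Z^2.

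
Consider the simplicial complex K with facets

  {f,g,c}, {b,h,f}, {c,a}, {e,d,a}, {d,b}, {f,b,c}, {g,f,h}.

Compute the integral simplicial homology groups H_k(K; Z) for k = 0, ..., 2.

Take the total order a < b < c < d < e < f < g < h on the vertex set. Then K (dimension 2) consists of the simplices:

  0-simplices (8): a, b, c, d, e, f, g, h
  1-simplices (13): ac, ad, ae, bc, bd, bf, bh, cf, cg, de, fg, fh, gh
  2-simplices (5): ade, bcf, bfh, cfg, fgh

Hence C_0 ≅ Z^8, C_1 ≅ Z^13, C_2 ≅ Z^5.

∂_1: C_1 → C_0 is given by ∂[p,q] = [q] − [p].
The 8×13 boundary matrix has rank 7 and Smith normal form diag(1,1,1,1,1,1,1).

∂_2: C_2 → C_1 sends each 2-simplex [p,q,r] to [q,r] − [p,r] + [p,q]. For instance
  ∂ade = de − ae + ad,
  ∂bfh = fh − bh + bf.
The 13×5 boundary matrix has rank 5 and Smith normal form diag(1,1,1,1,1).

Now H_k = ker ∂_k / im ∂_{k+1}, so:

  H_0: rank C_0 − rank ∂_1 = 8 − 7 = 1, and the invariant factors of ∂_1 are all 1, so H_0 = Z.
  H_1: rank ker ∂_1 − rank ∂_2 = (13 − 7) − 5 = 1, and the invariant factors of ∂_2 are all 1, so H_1 = Z.
  H_2: rank ker ∂_2 − rank ∂_3 = (5 − 5) − 0 = 0, and there is no ∂_3, so H_2 = 0.

As a check, the Euler characteristic is 8 − 13 + 5 = 0, which agrees with 1 − 1 + 0 = 0.

H_0 ≅ Z,  H_1 ≅ Z,  H_2 = 0.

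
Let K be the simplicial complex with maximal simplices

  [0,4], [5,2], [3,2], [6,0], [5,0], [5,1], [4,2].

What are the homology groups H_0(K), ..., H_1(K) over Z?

H_0 ≅ Z,  H_1 ≅ Z.

We work with the vertex ordering 0 < 1 < 2 < 3 < 4 < 5 < 6. The simplices of K, each written with vertices in increasing order, are:

  0-simplices (7): [0], [1], [2], [3], [4], [5], [6]
  1-simplices (7): [0,4], [0,5], [0,6], [1,5], [2,3], [2,4], [2,5]

giving chain groups C_0 ≅ Z^7, C_1 ≅ Z^7.

∂_1: C_1 → C_0 is given by ∂[p,q] = [q] − [p]. For instance
  ∂[0,6] = [6] − [0].
This gives a 7×7 integer matrix of rank 6; reducing to Smith normal form yields diagonal entries (1,1,1,1,1,1).

Computing H_k = (kernel of ∂_k) / (image of ∂_{k+1}):

  H_0: rank C_0 − rank ∂_1 = 7 − 6 = 1, and the invariant factors of ∂_1 are all 1, so H_0 = Z.
  H_1: rank ker ∂_1 − rank ∂_2 = (7 − 6) − 0 = 1, and there is no ∂_2, so H_1 = Z.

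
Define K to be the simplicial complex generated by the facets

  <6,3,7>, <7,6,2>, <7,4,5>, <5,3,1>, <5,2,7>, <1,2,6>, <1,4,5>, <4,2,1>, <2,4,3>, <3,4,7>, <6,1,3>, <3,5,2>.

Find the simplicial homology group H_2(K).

H_2 = 0.

Fix the vertex order 1 < 2 < 3 < 4 < 5 < 6 < 7 and write every simplex with vertices in increasing order. Then dim K = 2 and the simplices of K are:

  0-simplices (7): [1], [2], [3], [4], [5], [6], [7]
  1-simplices (18): [1,2], [1,3], [1,4], [1,5], [1,6], [2,3], [2,4], [2,5], [2,6], [2,7], [3,4], [3,5], [3,6], [3,7], [4,5], [4,7], [5,7], [6,7]
  2-simplices (12): [1,2,4], [1,2,6], [1,3,5], [1,3,6], [1,4,5], [2,3,4], [2,3,5], [2,5,7], [2,6,7], [3,4,7], [3,6,7], [4,5,7]

Hence C_0 ≅ Z^7, C_1 ≅ Z^18, C_2 ≅ Z^12.

The boundary map ∂_1: C_1 → C_0 is given by ∂[p,q] = [q] − [p]. For instance
  ∂[3,7] = [7] − [3].
This gives a 7×18 integer matrix of rank 6; reducing to Smith normal form yields diagonal entries (1,1,1,1,1,1).

Boundary ∂_2: C_2 → C_1 maps a triangle to the signed sum of its edges. For instance
  ∂[1,3,5] = [3,5] − [1,5] + [1,3],
  ∂[2,5,7] = [5,7] − [2,7] + [2,5].
As a 18×12 matrix over Z this has rank 12, with invariant factors (1,1,1,1,1,1,1,1,1,1,1,2).

Computing H_k = (kernel of ∂_k) / (image of ∂_{k+1}):

  H_2: rank ker ∂_2 − rank ∂_3 = (12 − 12) − 0 = 0, and there is no ∂_3, so H_2 ≅ 0.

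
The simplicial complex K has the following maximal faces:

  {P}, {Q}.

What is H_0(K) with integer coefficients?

H_0 ≅ Z^2.

We work with the vertex ordering P < Q. The simplices of K, each written with vertices in increasing order, are:

  0-simplices (2): P, Q

so the chain groups are C_0 ≅ Z^2.

Now H_k = ker ∂_k / im ∂_{k+1}, so:

  H_0: rank C_0 − rank ∂_1 = 2 − 0 = 2, and there is no ∂_1, so H_0 = Z^2.

(K is a triangulation of a set of 2 points.)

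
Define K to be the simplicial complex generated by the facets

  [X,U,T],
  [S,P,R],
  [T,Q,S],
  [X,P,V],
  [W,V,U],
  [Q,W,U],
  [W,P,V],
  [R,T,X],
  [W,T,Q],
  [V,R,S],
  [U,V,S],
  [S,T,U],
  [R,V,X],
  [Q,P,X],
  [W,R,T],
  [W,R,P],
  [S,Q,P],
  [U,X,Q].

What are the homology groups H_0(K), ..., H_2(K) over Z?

Fix the vertex order P < Q < R < S < T < U < V < W < X and write every simplex with vertices in increasing order. Then dim K = 2 and the simplices of K are:

  0-simplices (9): P, Q, R, S, T, U, V, W, X
  1-simplices (27): PQ, PR, PS, PV, PW, PX, QS, QT, QU, QW, QX, RS, RT, RV, RW, RX, ST, SU, SV, TU, TW, TX, UV, UW, UX, VW, VX
  2-simplices (18): PQS, PQX, PRS, PRW, PVW, PVX, QST, QTW, QUW, QUX, RSV, RTW, RTX, RVX, STU, SUV, TUX, UVW

giving chain groups C_0 ≅ Z^9, C_1 ≅ Z^27, C_2 ≅ Z^18.

The boundary map ∂_1: C_1 → C_0 sends each edge [p,q] (with p < q) to q − p.
The 9×27 boundary matrix has rank 8 and Smith normal form diag(1,1,1,1,1,1,1,1).

The boundary map ∂_2: C_2 → C_1 acts by ∂[p,q,r] = [q,r] − [p,r] + [p,q]. For instance
  ∂PQX = QX − PX + PQ,
  ∂RVX = VX − RX + RV.
As a 27×18 matrix over Z this has rank 18, with invariant factors (1,1,1,1,1,1,1,1,1,1,1,1,1,1,1,1,1,2).

Computing H_k = (kernel of ∂_k) / (image of ∂_{k+1}):

  H_0: rank C_0 − rank ∂_1 = 9 − 8 = 1, and the invariant factors of ∂_1 are all 1, so H_0 = Z.
  H_1: rank ker ∂_1 − rank ∂_2 = (27 − 8) − 18 = 1, and ∂_2 has invariant factor 2 > 1, so H_1 = Z ⊕ Z/2.
  H_2: rank ker ∂_2 − rank ∂_3 = (18 − 18) − 0 = 0, and there is no ∂_3, so H_2 = 0.

As a check, the Euler characteristic is 9 − 27 + 18 = 0, which agrees with 1 − 1 + 0 = 0.
(K is a triangulation of the Klein bottle.)

H_0 = Z,  H_1 = Z ⊕ Z/2,  H_2 = 0.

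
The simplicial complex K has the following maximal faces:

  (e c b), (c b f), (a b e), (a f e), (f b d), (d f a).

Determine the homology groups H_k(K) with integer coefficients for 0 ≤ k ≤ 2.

Fix the vertex order a < b < c < d < e < f and write every simplex with vertices in increasing order. Then dim K = 2 and the simplices of K are:

  0-simplices (6): a, b, c, d, e, f
  1-simplices (12): ab, ad, ae, af, bc, bd, be, bf, ce, cf, df, ef
  2-simplices (6): abe, adf, aef, bce, bcf, bdf

giving chain groups C_0 ≅ Z^6, C_1 ≅ Z^12, C_2 ≅ Z^6.

Boundary ∂_1: C_1 → C_0 sends each edge [p,q] (with p < q) to q − p. For instance
  ∂ab = b − a.
As a 6×12 matrix over Z this has rank 5, with invariant factors (1,1,1,1,1).

∂_2: C_2 → C_1 maps a triangle to the signed sum of its edges. For instance
  ∂aef = ef − af + ae,
  ∂adf = df − af + ad.
The resulting 12×6 matrix has rank 6, and its Smith normal form has invariant factors (1,1,1,1,1,1).

Computing H_k = (kernel of ∂_k) / (image of ∂_{k+1}):

  H_0: rank C_0 − rank ∂_1 = 6 − 5 = 1, and the invariant factors of ∂_1 are all 1, so H_0 ≅ Z.
  H_1: rank ker ∂_1 − rank ∂_2 = (12 − 5) − 6 = 1, and the invariant factors of ∂_2 are all 1, so H_1 ≅ Z.
  H_2: rank ker ∂_2 − rank ∂_3 = (6 − 6) − 0 = 0, and there is no ∂_3, so H_2 ≅ 0.

H_0 ≅ Z,  H_1 ≅ Z,  H_2 = 0.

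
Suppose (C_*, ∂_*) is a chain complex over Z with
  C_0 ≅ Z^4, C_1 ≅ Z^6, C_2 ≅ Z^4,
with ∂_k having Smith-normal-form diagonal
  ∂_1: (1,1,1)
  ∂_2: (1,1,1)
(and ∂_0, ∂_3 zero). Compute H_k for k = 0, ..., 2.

H_0 = Z,  H_1 = 0,  H_2 = Z.

H_0: b_0 = 4 − 0 − 3 = 1; torsion from ∂_1 factors > 1: none. So H_0 = Z.
H_1: b_1 = 6 − 3 − 3 = 0; torsion from ∂_2 factors > 1: none. So H_1 = 0.
H_2: b_2 = 4 − 3 − 0 = 1; torsion from ∂_3 factors > 1: none. So H_2 = Z.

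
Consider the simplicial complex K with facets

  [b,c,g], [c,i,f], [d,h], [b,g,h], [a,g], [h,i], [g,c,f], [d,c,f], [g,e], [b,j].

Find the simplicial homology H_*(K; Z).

H_0 = Z,  H_1 = Z^2,  H_2 = 0.

Fix the vertex order a < b < c < d < e < f < g < h < i < j and write every simplex with vertices in increasing order. Then dim K = 2 and the simplices of K are:

  0-simplices (10): a, b, c, d, e, f, g, h, i, j
  1-simplices (16): ag, bc, bg, bh, bj, cd, cf, cg, ci, df, dh, eg, fg, fi, gh, hi
  2-simplices (5): bcg, bgh, cdf, cfg, cfi

Hence C_0 ≅ Z^10, C_1 ≅ Z^16, C_2 ≅ Z^5.

The boundary map ∂_1: C_1 → C_0 maps an edge to its endpoints' difference, ∂[p,q] = q − p. For instance
  ∂fi = i − f.
This gives a 10×16 integer matrix of rank 9; reducing to Smith normal form yields diagonal entries (1,1,1,1,1,1,1,1,1).

The boundary map ∂_2: C_2 → C_1 acts by ∂[p,q,r] = [q,r] − [p,r] + [p,q]. For instance
  ∂bcg = cg − bg + bc,
  ∂bgh = gh − bh + bg.
The 16×5 boundary matrix has rank 5 and Smith normal form diag(1,1,1,1,1).

Computing H_k = (kernel of ∂_k) / (image of ∂_{k+1}):

  H_0: rank C_0 − rank ∂_1 = 10 − 9 = 1, and the invariant factors of ∂_1 are all 1, so H_0 ≅ Z.
  H_1: rank ker ∂_1 − rank ∂_2 = (16 − 9) − 5 = 2, and the invariant factors of ∂_2 are all 1, so H_1 ≅ Z^2.
  H_2: rank ker ∂_2 − rank ∂_3 = (5 − 5) − 0 = 0, and there is no ∂_3, so H_2 ≅ 0.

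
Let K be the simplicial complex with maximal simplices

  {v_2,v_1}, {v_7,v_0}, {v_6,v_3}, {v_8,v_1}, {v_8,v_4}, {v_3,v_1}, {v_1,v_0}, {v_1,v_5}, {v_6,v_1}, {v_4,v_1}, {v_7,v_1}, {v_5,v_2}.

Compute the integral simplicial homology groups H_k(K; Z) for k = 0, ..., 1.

We work with the vertex ordering v_0 < v_1 < v_2 < v_3 < v_4 < v_5 < v_6 < v_7 < v_8. The simplices of K, each written with vertices in increasing order, are:

  0-simplices (9): [v_0], [v_1], [v_2], [v_3], [v_4], [v_5], [v_6], [v_7], [v_8]
  1-simplices (12): [v_0,v_1], [v_0,v_7], [v_1,v_2], [v_1,v_3], [v_1,v_4], [v_1,v_5], [v_1,v_6], [v_1,v_7], [v_1,v_8], [v_2,v_5], [v_3,v_6], [v_4,v_8]

so the chain groups are C_0 ≅ Z^9, C_1 ≅ Z^12.

Boundary ∂_1: C_1 → C_0 maps an edge to its endpoints' difference, ∂[p,q] = q − p. For instance
  ∂[v_1,v_5] = [v_5] − [v_1].
The 9×12 boundary matrix has rank 8 and Smith normal form diag(1,1,1,1,1,1,1,1).

Computing H_k = (kernel of ∂_k) / (image of ∂_{k+1}):

  H_0: rank C_0 − rank ∂_1 = 9 − 8 = 1, and the invariant factors of ∂_1 are all 1, so H_0 ≅ Z.
  H_1: rank ker ∂_1 − rank ∂_2 = (12 − 8) − 0 = 4, and there is no ∂_2, so H_1 ≅ Z^4.

As a check, the Euler characteristic is 9 − 12 = -3, which agrees with 1 − 4 = -3.

H_0 = Z,  H_1 = Z^4.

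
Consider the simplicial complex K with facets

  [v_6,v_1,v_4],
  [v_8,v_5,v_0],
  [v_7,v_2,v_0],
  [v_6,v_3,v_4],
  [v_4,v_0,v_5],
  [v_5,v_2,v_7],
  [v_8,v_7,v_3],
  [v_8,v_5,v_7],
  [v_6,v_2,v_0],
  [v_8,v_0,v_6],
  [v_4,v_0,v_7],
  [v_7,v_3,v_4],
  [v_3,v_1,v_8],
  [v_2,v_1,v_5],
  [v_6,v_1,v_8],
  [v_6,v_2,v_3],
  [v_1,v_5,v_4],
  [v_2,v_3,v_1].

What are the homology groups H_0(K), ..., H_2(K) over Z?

H_0 ≅ Z,  H_1 ≅ Z × Z/2,  H_2 = 0.

Order the vertices as v_0 < v_1 < v_2 < v_3 < v_4 < v_5 < v_6 < v_7 < v_8. Listing each simplex with vertices in this order, K has dimension 2 with simplices:

  0-simplices (9): [v_0], [v_1], [v_2], [v_3], [v_4], [v_5], [v_6], [v_7], [v_8]
  1-simplices (27): (27 of them)
  2-simplices (18): (18 of them)

Hence C_0 ≅ Z^9, C_1 ≅ Z^27, C_2 ≅ Z^18.

∂_1: C_1 → C_0 is given by ∂[p,q] = [q] − [p].
The 9×27 boundary matrix has rank 8 and Smith normal form diag(1,1,1,1,1,1,1,1).

∂_2: C_2 → C_1 acts by ∂[p,q,r] = [q,r] − [p,r] + [p,q]. For instance
  ∂[v_0,v_4,v_7] = [v_4,v_7] − [v_0,v_7] + [v_0,v_4],
  ∂[v_1,v_4,v_5] = [v_4,v_5] − [v_1,v_5] + [v_1,v_4].
The resulting 27×18 matrix has rank 18, and its Smith normal form has invariant factors (1,1,1,1,1,1,1,1,1,1,1,1,1,1,1,1,1,2).

Now H_k = ker ∂_k / im ∂_{k+1}, so:

  H_0: rank C_0 − rank ∂_1 = 9 − 8 = 1, and the invariant factors of ∂_1 are all 1, so H_0 = Z.
  H_1: rank ker ∂_1 − rank ∂_2 = (27 − 8) − 18 = 1, and ∂_2 has invariant factor 2 > 1, so H_1 = Z × Z/2.
  H_2: rank ker ∂_2 − rank ∂_3 = (18 − 18) − 0 = 0, and there is no ∂_3, so H_2 = 0.

(K is a triangulation of the Klein bottle.)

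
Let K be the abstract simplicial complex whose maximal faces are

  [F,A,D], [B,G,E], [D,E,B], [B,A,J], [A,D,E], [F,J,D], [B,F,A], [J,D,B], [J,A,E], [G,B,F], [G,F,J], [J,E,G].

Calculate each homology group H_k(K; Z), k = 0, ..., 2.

H_0 ≅ Z,  H_1 ≅ Z/2,  H_2 = 0.

Fix the vertex order A < B < D < E < F < G < J and write every simplex with vertices in increasing order. Then dim K = 2 and the simplices of K are:

  0-simplices (7): A, B, D, E, F, G, J
  1-simplices (18): AB, AD, AE, AF, AJ, BD, BE, BF, BG, BJ, DE, DF, DJ, EG, EJ, FG, FJ, GJ
  2-simplices (12): ABF, ABJ, ADE, ADF, AEJ, BDE, BDJ, BEG, BFG, DFJ, EGJ, FGJ

giving chain groups C_0 ≅ Z^7, C_1 ≅ Z^18, C_2 ≅ Z^12.

The boundary map ∂_1: C_1 → C_0 sends each edge [p,q] (with p < q) to q − p.
As a 7×18 matrix over Z this has rank 6, with invariant factors (1,1,1,1,1,1).

Boundary ∂_2: C_2 → C_1 maps a triangle to the signed sum of its edges. For instance
  ∂BFG = FG − BG + BF,
  ∂ADF = DF − AF + AD.
The 18×12 boundary matrix has rank 12 and Smith normal form diag(1,1,1,1,1,1,1,1,1,1,1,2).

From H_k ≅ ker(∂_k) / im(∂_{k+1}) we obtain:

  H_0: rank C_0 − rank ∂_1 = 7 − 6 = 1, and the invariant factors of ∂_1 are all 1, so H_0 = Z.
  H_1: rank ker ∂_1 − rank ∂_2 = (18 − 6) − 12 = 0, and ∂_2 has invariant factor 2 > 1, so H_1 = Z/2.
  H_2: rank ker ∂_2 − rank ∂_3 = (12 − 12) − 0 = 0, and there is no ∂_3, so H_2 = 0.

(K is a triangulation of the real projective plane RP^2.)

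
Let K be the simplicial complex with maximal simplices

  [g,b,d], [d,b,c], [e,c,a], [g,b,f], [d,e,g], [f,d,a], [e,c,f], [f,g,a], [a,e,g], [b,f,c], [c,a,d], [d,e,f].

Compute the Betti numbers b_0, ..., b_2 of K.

We work with the vertex ordering a < b < c < d < e < f < g. The simplices of K, each written with vertices in increasing order, are:

  0-simplices (7): a, b, c, d, e, f, g
  1-simplices (18): ac, ad, ae, af, ag, bc, bd, bf, bg, cd, ce, cf, de, df, dg, ef, eg, fg
  2-simplices (12): acd, ace, adf, aeg, afg, bcd, bcf, bdg, bfg, cef, def, deg

giving chain groups C_0 ≅ Z^7, C_1 ≅ Z^18, C_2 ≅ Z^12.

Boundary ∂_1: C_1 → C_0 sends each edge [p,q] (with p < q) to q − p. For instance
  ∂ae = e − a.
The 7×18 boundary matrix has rank 6 and Smith normal form diag(1,1,1,1,1,1).

The boundary map ∂_2: C_2 → C_1 sends each 2-simplex [p,q,r] to [q,r] − [p,r] + [p,q]. For instance
  ∂aeg = eg − ag + ae,
  ∂afg = fg − ag + af.
As a 18×12 matrix over Z this has rank 12, with invariant factors (1,1,1,1,1,1,1,1,1,1,1,2).

Now H_k = ker ∂_k / im ∂_{k+1}, so:

  H_0: rank C_0 − rank ∂_1 = 7 − 6 = 1, and the invariant factors of ∂_1 are all 1, so H_0 ≅ Z.
  H_1: rank ker ∂_1 − rank ∂_2 = (18 − 6) − 12 = 0, and ∂_2 has invariant factor 2 > 1, so H_1 ≅ Z/2Z.
  H_2: rank ker ∂_2 − rank ∂_3 = (12 − 12) − 0 = 0, and there is no ∂_3, so H_2 ≅ 0.

Hence the Betti numbers are b_0 = 1, b_1 = 0, b_2 = 0.

b_0 = 1, b_1 = 0, b_2 = 0.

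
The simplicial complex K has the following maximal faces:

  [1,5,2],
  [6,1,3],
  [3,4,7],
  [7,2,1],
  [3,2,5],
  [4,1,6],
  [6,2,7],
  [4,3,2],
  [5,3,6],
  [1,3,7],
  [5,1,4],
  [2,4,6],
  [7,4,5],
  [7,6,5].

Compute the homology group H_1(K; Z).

H_1 = Z^2.

Take the total order 1 < 2 < 3 < 4 < 5 < 6 < 7 on the vertex set. Then K (dimension 2) consists of the simplices:

  0-simplices (7): [1], [2], [3], [4], [5], [6], [7]
  1-simplices (21): [1,2], [1,3], [1,4], [1,5], [1,6], [1,7], [2,3], [2,4], [2,5], [2,6], [2,7], [3,4], [3,5], [3,6], [3,7], [4,5], [4,6], [4,7], [5,6], [5,7], [6,7]
  2-simplices (14): [1,2,5], [1,2,7], [1,3,6], [1,3,7], [1,4,5], [1,4,6], [2,3,4], [2,3,5], [2,4,6], [2,6,7], [3,4,7], [3,5,6], [4,5,7], [5,6,7]

giving chain groups C_0 ≅ Z^7, C_1 ≅ Z^21, C_2 ≅ Z^14.

∂_1: C_1 → C_0 maps an edge to its endpoints' difference, ∂[p,q] = q − p.
This gives a 7×21 integer matrix of rank 6; reducing to Smith normal form yields diagonal entries (1,1,1,1,1,1).

The boundary map ∂_2: C_2 → C_1 acts by ∂[p,q,r] = [q,r] − [p,r] + [p,q]. For instance
  ∂[3,5,6] = [5,6] − [3,6] + [3,5],
  ∂[2,4,6] = [4,6] − [2,6] + [2,4].
As a 21×14 matrix over Z this has rank 13, with invariant factors (1,1,1,1,1,1,1,1,1,1,1,1,1).

Now H_k = ker ∂_k / im ∂_{k+1}, so:

  H_1: rank ker ∂_1 − rank ∂_2 = (21 − 6) − 13 = 2, and the invariant factors of ∂_2 are all 1, so H_1 ≅ Z^2.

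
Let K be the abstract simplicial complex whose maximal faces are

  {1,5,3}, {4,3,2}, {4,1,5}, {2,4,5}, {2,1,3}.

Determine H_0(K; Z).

Take the total order 1 < 2 < 3 < 4 < 5 on the vertex set. Then K (dimension 2) consists of the simplices:

  0-simplices (5): [1], [2], [3], [4], [5]
  1-simplices (10): [1,2], [1,3], [1,4], [1,5], [2,3], [2,4], [2,5], [3,4], [3,5], [4,5]
  2-simplices (5): [1,2,3], [1,3,5], [1,4,5], [2,3,4], [2,4,5]

Hence C_0 ≅ Z^5, C_1 ≅ Z^10, C_2 ≅ Z^5.

The boundary map ∂_1: C_1 → C_0 is given by ∂[p,q] = [q] − [p]. For instance
  ∂[2,3] = [3] − [2].
As a 5×10 matrix over Z this has rank 4, with invariant factors (1,1,1,1).

Boundary ∂_2: C_2 → C_1 sends each 2-simplex [p,q,r] to [q,r] − [p,r] + [p,q]. For instance
  ∂[1,3,5] = [3,5] − [1,5] + [1,3],
  ∂[2,3,4] = [3,4] − [2,4] + [2,3].
This gives a 10×5 integer matrix of rank 5; reducing to Smith normal form yields diagonal entries (1,1,1,1,1).

Now H_k = ker ∂_k / im ∂_{k+1}, so:

  H_0: rank C_0 − rank ∂_1 = 5 − 4 = 1, and the invariant factors of ∂_1 are all 1, so H_0 ≅ Z.

H_0 ≅ Z.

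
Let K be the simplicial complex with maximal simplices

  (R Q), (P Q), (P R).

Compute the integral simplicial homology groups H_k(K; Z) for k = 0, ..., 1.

Take the total order P < Q < R on the vertex set. Then K (dimension 1) consists of the simplices:

  0-simplices (3): P, Q, R
  1-simplices (3): PQ, PR, QR

so the chain groups are C_0 ≅ Z^3, C_1 ≅ Z^3.

The boundary map ∂_1: C_1 → C_0 sends each edge [p,q] (with p < q) to q − p. For instance
  ∂QR = R − Q.
The 3×3 boundary matrix has rank 2 and Smith normal form diag(1,1).

Reading off H_k = ker ∂_k / im ∂_{k+1}:

  H_0: rank C_0 − rank ∂_1 = 3 − 2 = 1, and the invariant factors of ∂_1 are all 1, so H_0 ≅ Z.
  H_1: rank ker ∂_1 − rank ∂_2 = (3 − 2) − 0 = 1, and there is no ∂_2, so H_1 ≅ Z.

As a check, the Euler characteristic is 3 − 3 = 0, which agrees with 1 − 1 = 0.
(K is a triangulation of the circle S^1.)

H_0 = Z,  H_1 = Z.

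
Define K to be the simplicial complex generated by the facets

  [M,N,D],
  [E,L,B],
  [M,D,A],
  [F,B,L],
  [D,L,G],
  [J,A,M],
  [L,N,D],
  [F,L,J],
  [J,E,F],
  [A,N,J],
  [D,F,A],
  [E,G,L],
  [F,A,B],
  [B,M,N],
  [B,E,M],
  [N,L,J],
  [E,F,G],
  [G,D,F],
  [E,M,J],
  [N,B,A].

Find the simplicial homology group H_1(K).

H_1 = Z ⊕ Z/2.

We work with the vertex ordering A < B < D < E < F < G < J < L < M < N. The simplices of K, each written with vertices in increasing order, are:

  0-simplices (10): A, B, D, E, F, G, J, L, M, N
  1-simplices (30): AB, AD, AF, AJ, AM, AN, BE, BF, BL, BM, BN, DF, DG, DL, DM, DN, EF, EG, EJ, EL, EM, FG, FJ, FL, GL, JL, JM, JN, LN, MN
  2-simplices (20): ABF, ABN, ADF, ADM, AJM, AJN, BEL, BEM, BFL, BMN, DFG, DGL, DLN, DMN, EFG, EFJ, EGL, EJM, FJL, JLN

Hence C_0 ≅ Z^10, C_1 ≅ Z^30, C_2 ≅ Z^20.

The boundary map ∂_1: C_1 → C_0 maps an edge to its endpoints' difference, ∂[p,q] = q − p. For instance
  ∂DL = L − D.
The resulting 10×30 matrix has rank 9, and its Smith normal form has invariant factors (1,1,1,1,1,1,1,1,1).

∂_2: C_2 → C_1 acts by ∂[p,q,r] = [q,r] − [p,r] + [p,q]. For instance
  ∂ADF = DF − AF + AD,
  ∂BFL = FL − BL + BF.
This gives a 30×20 integer matrix of rank 20; reducing to Smith normal form yields diagonal entries (1,1,1,1,1,1,1,1,1,1,1,1,1,1,1,1,1,1,1,2).

Computing H_k = (kernel of ∂_k) / (image of ∂_{k+1}):

  H_1: rank ker ∂_1 − rank ∂_2 = (30 − 9) − 20 = 1, and ∂_2 has invariant factor 2 > 1, so H_1 ≅ Z ⊕ Z/2.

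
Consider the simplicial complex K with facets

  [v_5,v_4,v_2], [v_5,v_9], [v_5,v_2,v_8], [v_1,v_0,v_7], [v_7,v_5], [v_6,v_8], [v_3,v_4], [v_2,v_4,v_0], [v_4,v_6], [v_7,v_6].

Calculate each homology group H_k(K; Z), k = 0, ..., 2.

H_0 = Z,  H_1 = Z^3,  H_2 = 0.

Order the vertices as v_0 < v_1 < v_2 < v_3 < v_4 < v_5 < v_6 < v_7 < v_8 < v_9. Listing each simplex with vertices in this order, K has dimension 2 with simplices:

  0-simplices (10): [v_0], [v_1], [v_2], [v_3], [v_4], [v_5], [v_6], [v_7], [v_8], [v_9]
  1-simplices (16): (16 of them)
  2-simplices (4): [v_0,v_1,v_7], [v_0,v_2,v_4], [v_2,v_4,v_5], [v_2,v_5,v_8]

Hence C_0 ≅ Z^10, C_1 ≅ Z^16, C_2 ≅ Z^4.

∂_1: C_1 → C_0 maps an edge to its endpoints' difference, ∂[p,q] = q − p. For instance
  ∂[v_4,v_6] = [v_6] − [v_4].
This gives a 10×16 integer matrix of rank 9; reducing to Smith normal form yields diagonal entries (1,1,1,1,1,1,1,1,1).

The boundary map ∂_2: C_2 → C_1 sends each 2-simplex [p,q,r] to [q,r] − [p,r] + [p,q]. For instance
  ∂[v_2,v_4,v_5] = [v_4,v_5] − [v_2,v_5] + [v_2,v_4],
  ∂[v_2,v_5,v_8] = [v_5,v_8] − [v_2,v_8] + [v_2,v_5].
This gives a 16×4 integer matrix of rank 4; reducing to Smith normal form yields diagonal entries (1,1,1,1).

From H_k ≅ ker(∂_k) / im(∂_{k+1}) we obtain:

  H_0: rank C_0 − rank ∂_1 = 10 − 9 = 1, and the invariant factors of ∂_1 are all 1, so H_0 ≅ Z.
  H_1: rank ker ∂_1 − rank ∂_2 = (16 − 9) − 4 = 3, and the invariant factors of ∂_2 are all 1, so H_1 ≅ Z^3.
  H_2: rank ker ∂_2 − rank ∂_3 = (4 − 4) − 0 = 0, and there is no ∂_3, so H_2 ≅ 0.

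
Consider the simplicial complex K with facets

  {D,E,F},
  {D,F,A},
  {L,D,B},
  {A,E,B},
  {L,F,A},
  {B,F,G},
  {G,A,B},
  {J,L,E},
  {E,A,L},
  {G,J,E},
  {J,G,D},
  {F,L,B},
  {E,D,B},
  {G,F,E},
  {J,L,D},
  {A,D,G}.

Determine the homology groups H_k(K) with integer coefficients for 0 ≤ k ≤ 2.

H_0 = Z,  H_1 = Z^2,  H_2 = Z.

Order the vertices as A < B < D < E < F < G < J < L. Listing each simplex with vertices in this order, K has dimension 2 with simplices:

  0-simplices (8): A, B, D, E, F, G, J, L
  1-simplices (24): AB, AD, AE, AF, AG, AL, BD, BE, BF, BG, BL, DE, DF, DG, DJ, DL, EF, EG, EJ, EL, FG, FL, GJ, JL
  2-simplices (16): ABE, ABG, ADF, ADG, AEL, AFL, BDE, BDL, BFG, BFL, DEF, DGJ, DJL, EFG, EGJ, EJL

Hence C_0 ≅ Z^8, C_1 ≅ Z^24, C_2 ≅ Z^16.

The boundary map ∂_1: C_1 → C_0 is given by ∂[p,q] = [q] − [p]. For instance
  ∂BE = E − B.
The 8×24 boundary matrix has rank 7 and Smith normal form diag(1,1,1,1,1,1,1).

The boundary map ∂_2: C_2 → C_1 acts by ∂[p,q,r] = [q,r] − [p,r] + [p,q]. For instance
  ∂AFL = FL − AL + AF,
  ∂AEL = EL − AL + AE.
The 24×16 boundary matrix has rank 15 and Smith normal form diag(1,1,1,1,1,1,1,1,1,1,1,1,1,1,1).

Reading off H_k = ker ∂_k / im ∂_{k+1}:

  H_0: rank C_0 − rank ∂_1 = 8 − 7 = 1, and the invariant factors of ∂_1 are all 1, so H_0 ≅ Z.
  H_1: rank ker ∂_1 − rank ∂_2 = (24 − 7) − 15 = 2, and the invariant factors of ∂_2 are all 1, so H_1 ≅ Z^2.
  H_2: rank ker ∂_2 − rank ∂_3 = (16 − 15) − 0 = 1, and there is no ∂_3, so H_2 ≅ Z.

As a check, the Euler characteristic is 8 − 24 + 16 = 0, which agrees with 1 − 2 + 1 = 0.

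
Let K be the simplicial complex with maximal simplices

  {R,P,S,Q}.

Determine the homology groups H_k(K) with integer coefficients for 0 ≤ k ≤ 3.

Take the total order P < Q < R < S on the vertex set. Then K (dimension 3) consists of the simplices:

  0-simplices (4): P, Q, R, S
  1-simplices (6): PQ, PR, PS, QR, QS, RS
  2-simplices (4): PQR, PQS, PRS, QRS
  3-simplices (1): PQRS

giving chain groups C_0 ≅ Z^4, C_1 ≅ Z^6, C_2 ≅ Z^4, C_3 ≅ Z^1.

The boundary map ∂_1: C_1 → C_0 maps an edge to its endpoints' difference, ∂[p,q] = q − p. For instance
  ∂PQ = Q − P.
The resulting 4×6 matrix has rank 3, and its Smith normal form has invariant factors (1,1,1).

Boundary ∂_2: C_2 → C_1 sends each 2-simplex [p,q,r] to [q,r] − [p,r] + [p,q]. For instance
  ∂PRS = RS − PS + PR,
  ∂PQR = QR − PR + PQ.
This gives a 6×4 integer matrix of rank 3; reducing to Smith normal form yields diagonal entries (1,1,1).

∂_3: C_3 → C_2 sends each 3-simplex σ to the alternating sum Σ_i (−1)^i (σ with its i-th vertex removed). For instance
  ∂PQRS = QRS − PRS + PQS − PQR.
As a 4×1 matrix over Z this has rank 1, with invariant factors (1).

Now H_k = ker ∂_k / im ∂_{k+1}, so:

  H_0: rank C_0 − rank ∂_1 = 4 − 3 = 1, and the invariant factors of ∂_1 are all 1, so H_0 = Z.
  H_1: rank ker ∂_1 − rank ∂_2 = (6 − 3) − 3 = 0, and the invariant factors of ∂_2 are all 1, so H_1 = 0.
  H_2: rank ker ∂_2 − rank ∂_3 = (4 − 3) − 1 = 0, and the invariant factors of ∂_3 are all 1, so H_2 = 0.
  H_3: rank ker ∂_3 − rank ∂_4 = (1 − 1) − 0 = 0, and there is no ∂_4, so H_3 = 0.

(K is a triangulation of the 3-simplex.)

H_0 = Z,  H_1 = 0,  H_2 = 0,  H_3 = 0.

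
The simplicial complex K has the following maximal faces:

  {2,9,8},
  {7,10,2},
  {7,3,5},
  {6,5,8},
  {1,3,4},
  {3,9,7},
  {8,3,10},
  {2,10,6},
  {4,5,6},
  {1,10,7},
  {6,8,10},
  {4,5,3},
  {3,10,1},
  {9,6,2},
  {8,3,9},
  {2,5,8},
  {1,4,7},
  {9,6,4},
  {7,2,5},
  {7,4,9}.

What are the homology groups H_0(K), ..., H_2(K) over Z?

Take the total order 1 < 2 < 3 < 4 < 5 < 6 < 7 < 8 < 9 < 10 on the vertex set. Then K (dimension 2) consists of the simplices:

  0-simplices (10): [1], [2], [3], [4], [5], [6], [7], [8], [9], [10]
  1-simplices (30): (30 of them)
  2-simplices (20): (20 of them)

giving chain groups C_0 ≅ Z^10, C_1 ≅ Z^30, C_2 ≅ Z^20.

Boundary ∂_1: C_1 → C_0 maps an edge to its endpoints' difference, ∂[p,q] = q − p.
This gives a 10×30 integer matrix of rank 9; reducing to Smith normal form yields diagonal entries (1,1,1,1,1,1,1,1,1).

The boundary map ∂_2: C_2 → C_1 acts by ∂[p,q,r] = [q,r] − [p,r] + [p,q]. For instance
  ∂[6,8,10] = [8,10] − [6,10] + [6,8],
  ∂[4,5,6] = [5,6] − [4,6] + [4,5].
As a 30×20 matrix over Z this has rank 20, with invariant factors (1,1,1,1,1,1,1,1,1,1,1,1,1,1,1,1,1,1,1,2).

Now H_k = ker ∂_k / im ∂_{k+1}, so:

  H_0: rank C_0 − rank ∂_1 = 10 − 9 = 1, and the invariant factors of ∂_1 are all 1, so H_0 = Z.
  H_1: rank ker ∂_1 − rank ∂_2 = (30 − 9) − 20 = 1, and ∂_2 has invariant factor 2 > 1, so H_1 = Z ⊕ Z/2.
  H_2: rank ker ∂_2 − rank ∂_3 = (20 − 20) − 0 = 0, and there is no ∂_3, so H_2 = 0.

(K is a triangulation of the Klein bottle.)

H_0 ≅ Z,  H_1 ≅ Z ⊕ Z/2,  H_2 = 0.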